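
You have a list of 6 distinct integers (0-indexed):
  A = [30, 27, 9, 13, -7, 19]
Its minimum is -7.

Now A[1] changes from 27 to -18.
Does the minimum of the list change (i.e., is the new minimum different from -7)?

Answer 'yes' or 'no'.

Old min = -7
Change: A[1] 27 -> -18
Changed element was NOT the min; min changes only if -18 < -7.
New min = -18; changed? yes

Answer: yes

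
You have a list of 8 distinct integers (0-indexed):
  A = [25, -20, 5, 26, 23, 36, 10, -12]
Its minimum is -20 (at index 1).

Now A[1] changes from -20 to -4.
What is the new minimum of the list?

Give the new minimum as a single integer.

Answer: -12

Derivation:
Old min = -20 (at index 1)
Change: A[1] -20 -> -4
Changed element WAS the min. Need to check: is -4 still <= all others?
  Min of remaining elements: -12
  New min = min(-4, -12) = -12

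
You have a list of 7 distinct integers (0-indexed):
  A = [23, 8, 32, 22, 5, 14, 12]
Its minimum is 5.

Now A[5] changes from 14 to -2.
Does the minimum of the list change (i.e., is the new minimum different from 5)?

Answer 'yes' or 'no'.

Old min = 5
Change: A[5] 14 -> -2
Changed element was NOT the min; min changes only if -2 < 5.
New min = -2; changed? yes

Answer: yes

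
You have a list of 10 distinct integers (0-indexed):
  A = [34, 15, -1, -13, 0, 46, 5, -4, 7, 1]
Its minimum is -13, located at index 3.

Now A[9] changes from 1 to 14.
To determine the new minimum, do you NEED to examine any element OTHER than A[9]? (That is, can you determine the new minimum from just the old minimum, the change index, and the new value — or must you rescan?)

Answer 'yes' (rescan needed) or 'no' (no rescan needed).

Answer: no

Derivation:
Old min = -13 at index 3
Change at index 9: 1 -> 14
Index 9 was NOT the min. New min = min(-13, 14). No rescan of other elements needed.
Needs rescan: no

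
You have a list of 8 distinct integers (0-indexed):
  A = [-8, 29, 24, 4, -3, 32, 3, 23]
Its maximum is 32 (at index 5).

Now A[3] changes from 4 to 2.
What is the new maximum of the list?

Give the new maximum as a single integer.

Old max = 32 (at index 5)
Change: A[3] 4 -> 2
Changed element was NOT the old max.
  New max = max(old_max, new_val) = max(32, 2) = 32

Answer: 32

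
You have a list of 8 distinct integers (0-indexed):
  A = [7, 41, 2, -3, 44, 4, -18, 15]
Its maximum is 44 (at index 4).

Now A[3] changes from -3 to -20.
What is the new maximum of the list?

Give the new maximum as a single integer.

Old max = 44 (at index 4)
Change: A[3] -3 -> -20
Changed element was NOT the old max.
  New max = max(old_max, new_val) = max(44, -20) = 44

Answer: 44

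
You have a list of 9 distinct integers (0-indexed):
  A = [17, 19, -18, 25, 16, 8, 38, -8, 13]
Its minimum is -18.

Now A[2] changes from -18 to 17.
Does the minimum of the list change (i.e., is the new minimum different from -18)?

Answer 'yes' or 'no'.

Answer: yes

Derivation:
Old min = -18
Change: A[2] -18 -> 17
Changed element was the min; new min must be rechecked.
New min = -8; changed? yes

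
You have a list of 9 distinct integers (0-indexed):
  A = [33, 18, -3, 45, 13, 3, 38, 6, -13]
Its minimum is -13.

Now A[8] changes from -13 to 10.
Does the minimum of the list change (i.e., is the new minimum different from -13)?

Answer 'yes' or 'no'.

Old min = -13
Change: A[8] -13 -> 10
Changed element was the min; new min must be rechecked.
New min = -3; changed? yes

Answer: yes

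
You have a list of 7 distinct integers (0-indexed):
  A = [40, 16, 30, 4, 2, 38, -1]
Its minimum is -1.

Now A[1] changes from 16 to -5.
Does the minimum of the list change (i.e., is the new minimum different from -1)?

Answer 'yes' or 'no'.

Answer: yes

Derivation:
Old min = -1
Change: A[1] 16 -> -5
Changed element was NOT the min; min changes only if -5 < -1.
New min = -5; changed? yes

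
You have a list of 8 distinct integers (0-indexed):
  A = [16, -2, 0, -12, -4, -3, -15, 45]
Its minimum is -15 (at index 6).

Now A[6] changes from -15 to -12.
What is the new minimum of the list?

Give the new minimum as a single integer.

Answer: -12

Derivation:
Old min = -15 (at index 6)
Change: A[6] -15 -> -12
Changed element WAS the min. Need to check: is -12 still <= all others?
  Min of remaining elements: -12
  New min = min(-12, -12) = -12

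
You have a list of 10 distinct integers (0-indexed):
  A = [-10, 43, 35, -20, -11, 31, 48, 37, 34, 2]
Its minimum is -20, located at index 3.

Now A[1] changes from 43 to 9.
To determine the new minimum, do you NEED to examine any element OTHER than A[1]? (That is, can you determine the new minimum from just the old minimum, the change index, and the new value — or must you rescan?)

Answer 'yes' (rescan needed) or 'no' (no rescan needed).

Old min = -20 at index 3
Change at index 1: 43 -> 9
Index 1 was NOT the min. New min = min(-20, 9). No rescan of other elements needed.
Needs rescan: no

Answer: no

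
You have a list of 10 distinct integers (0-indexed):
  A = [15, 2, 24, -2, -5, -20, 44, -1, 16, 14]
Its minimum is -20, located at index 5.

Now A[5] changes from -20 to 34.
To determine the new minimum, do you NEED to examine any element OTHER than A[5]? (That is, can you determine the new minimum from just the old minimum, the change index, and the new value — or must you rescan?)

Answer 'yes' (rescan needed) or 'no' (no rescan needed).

Answer: yes

Derivation:
Old min = -20 at index 5
Change at index 5: -20 -> 34
Index 5 WAS the min and new value 34 > old min -20. Must rescan other elements to find the new min.
Needs rescan: yes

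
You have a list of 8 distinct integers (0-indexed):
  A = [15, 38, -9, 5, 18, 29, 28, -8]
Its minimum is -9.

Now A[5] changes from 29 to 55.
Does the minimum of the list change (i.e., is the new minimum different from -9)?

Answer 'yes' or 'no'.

Old min = -9
Change: A[5] 29 -> 55
Changed element was NOT the min; min changes only if 55 < -9.
New min = -9; changed? no

Answer: no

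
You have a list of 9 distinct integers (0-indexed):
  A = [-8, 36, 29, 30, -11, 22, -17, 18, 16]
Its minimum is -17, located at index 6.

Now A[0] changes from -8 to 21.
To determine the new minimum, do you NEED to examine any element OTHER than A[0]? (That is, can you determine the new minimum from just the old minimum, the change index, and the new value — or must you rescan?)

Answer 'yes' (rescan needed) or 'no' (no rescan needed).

Old min = -17 at index 6
Change at index 0: -8 -> 21
Index 0 was NOT the min. New min = min(-17, 21). No rescan of other elements needed.
Needs rescan: no

Answer: no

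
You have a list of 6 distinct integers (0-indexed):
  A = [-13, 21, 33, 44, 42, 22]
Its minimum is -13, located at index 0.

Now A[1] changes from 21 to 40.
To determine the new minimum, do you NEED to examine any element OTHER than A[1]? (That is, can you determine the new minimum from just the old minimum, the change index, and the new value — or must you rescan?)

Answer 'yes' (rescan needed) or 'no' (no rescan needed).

Old min = -13 at index 0
Change at index 1: 21 -> 40
Index 1 was NOT the min. New min = min(-13, 40). No rescan of other elements needed.
Needs rescan: no

Answer: no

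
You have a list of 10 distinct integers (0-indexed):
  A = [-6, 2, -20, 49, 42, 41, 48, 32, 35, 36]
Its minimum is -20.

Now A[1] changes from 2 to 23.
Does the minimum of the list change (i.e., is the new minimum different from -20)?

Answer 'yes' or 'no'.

Answer: no

Derivation:
Old min = -20
Change: A[1] 2 -> 23
Changed element was NOT the min; min changes only if 23 < -20.
New min = -20; changed? no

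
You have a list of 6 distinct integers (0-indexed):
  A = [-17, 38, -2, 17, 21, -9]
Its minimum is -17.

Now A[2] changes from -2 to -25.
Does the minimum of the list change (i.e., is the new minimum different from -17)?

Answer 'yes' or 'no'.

Old min = -17
Change: A[2] -2 -> -25
Changed element was NOT the min; min changes only if -25 < -17.
New min = -25; changed? yes

Answer: yes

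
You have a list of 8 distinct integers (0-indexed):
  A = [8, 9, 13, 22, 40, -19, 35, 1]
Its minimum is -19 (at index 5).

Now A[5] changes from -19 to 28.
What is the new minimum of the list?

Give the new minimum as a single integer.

Old min = -19 (at index 5)
Change: A[5] -19 -> 28
Changed element WAS the min. Need to check: is 28 still <= all others?
  Min of remaining elements: 1
  New min = min(28, 1) = 1

Answer: 1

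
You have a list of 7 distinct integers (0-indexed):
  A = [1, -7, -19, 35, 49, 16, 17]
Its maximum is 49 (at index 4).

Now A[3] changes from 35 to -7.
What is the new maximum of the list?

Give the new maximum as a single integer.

Answer: 49

Derivation:
Old max = 49 (at index 4)
Change: A[3] 35 -> -7
Changed element was NOT the old max.
  New max = max(old_max, new_val) = max(49, -7) = 49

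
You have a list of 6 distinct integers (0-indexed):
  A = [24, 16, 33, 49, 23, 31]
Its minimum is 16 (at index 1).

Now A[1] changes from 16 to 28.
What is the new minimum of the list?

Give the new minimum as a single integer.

Old min = 16 (at index 1)
Change: A[1] 16 -> 28
Changed element WAS the min. Need to check: is 28 still <= all others?
  Min of remaining elements: 23
  New min = min(28, 23) = 23

Answer: 23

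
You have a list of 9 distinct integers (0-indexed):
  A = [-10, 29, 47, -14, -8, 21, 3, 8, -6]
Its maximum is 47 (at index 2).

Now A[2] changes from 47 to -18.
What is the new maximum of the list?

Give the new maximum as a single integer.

Answer: 29

Derivation:
Old max = 47 (at index 2)
Change: A[2] 47 -> -18
Changed element WAS the max -> may need rescan.
  Max of remaining elements: 29
  New max = max(-18, 29) = 29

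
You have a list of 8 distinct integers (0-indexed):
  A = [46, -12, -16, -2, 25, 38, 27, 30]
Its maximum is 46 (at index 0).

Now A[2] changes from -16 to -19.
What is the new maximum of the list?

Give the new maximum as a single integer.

Old max = 46 (at index 0)
Change: A[2] -16 -> -19
Changed element was NOT the old max.
  New max = max(old_max, new_val) = max(46, -19) = 46

Answer: 46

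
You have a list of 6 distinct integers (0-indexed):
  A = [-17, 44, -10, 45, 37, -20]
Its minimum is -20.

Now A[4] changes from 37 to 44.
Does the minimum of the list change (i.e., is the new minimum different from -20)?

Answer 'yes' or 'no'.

Answer: no

Derivation:
Old min = -20
Change: A[4] 37 -> 44
Changed element was NOT the min; min changes only if 44 < -20.
New min = -20; changed? no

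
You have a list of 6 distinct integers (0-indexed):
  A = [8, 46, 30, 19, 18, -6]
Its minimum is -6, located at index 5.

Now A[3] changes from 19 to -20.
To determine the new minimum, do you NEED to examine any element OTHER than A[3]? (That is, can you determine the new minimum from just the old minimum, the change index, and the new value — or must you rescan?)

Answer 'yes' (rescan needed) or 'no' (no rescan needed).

Answer: no

Derivation:
Old min = -6 at index 5
Change at index 3: 19 -> -20
Index 3 was NOT the min. New min = min(-6, -20). No rescan of other elements needed.
Needs rescan: no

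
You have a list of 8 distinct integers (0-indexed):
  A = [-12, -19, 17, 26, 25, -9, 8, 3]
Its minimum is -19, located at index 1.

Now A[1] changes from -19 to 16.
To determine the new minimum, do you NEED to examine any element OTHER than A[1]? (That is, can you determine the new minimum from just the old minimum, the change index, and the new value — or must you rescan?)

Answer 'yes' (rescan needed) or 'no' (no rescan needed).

Answer: yes

Derivation:
Old min = -19 at index 1
Change at index 1: -19 -> 16
Index 1 WAS the min and new value 16 > old min -19. Must rescan other elements to find the new min.
Needs rescan: yes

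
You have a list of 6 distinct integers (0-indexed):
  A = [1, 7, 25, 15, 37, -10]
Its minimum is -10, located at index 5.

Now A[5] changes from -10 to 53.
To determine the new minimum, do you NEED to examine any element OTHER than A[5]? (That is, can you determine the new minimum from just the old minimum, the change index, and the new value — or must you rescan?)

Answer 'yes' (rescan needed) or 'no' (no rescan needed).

Old min = -10 at index 5
Change at index 5: -10 -> 53
Index 5 WAS the min and new value 53 > old min -10. Must rescan other elements to find the new min.
Needs rescan: yes

Answer: yes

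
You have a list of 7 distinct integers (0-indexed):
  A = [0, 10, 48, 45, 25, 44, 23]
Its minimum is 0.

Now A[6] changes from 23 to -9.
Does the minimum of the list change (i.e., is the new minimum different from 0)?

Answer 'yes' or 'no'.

Answer: yes

Derivation:
Old min = 0
Change: A[6] 23 -> -9
Changed element was NOT the min; min changes only if -9 < 0.
New min = -9; changed? yes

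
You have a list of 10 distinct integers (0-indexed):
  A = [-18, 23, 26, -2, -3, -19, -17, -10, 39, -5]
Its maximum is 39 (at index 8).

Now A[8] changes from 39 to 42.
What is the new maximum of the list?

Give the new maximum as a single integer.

Answer: 42

Derivation:
Old max = 39 (at index 8)
Change: A[8] 39 -> 42
Changed element WAS the max -> may need rescan.
  Max of remaining elements: 26
  New max = max(42, 26) = 42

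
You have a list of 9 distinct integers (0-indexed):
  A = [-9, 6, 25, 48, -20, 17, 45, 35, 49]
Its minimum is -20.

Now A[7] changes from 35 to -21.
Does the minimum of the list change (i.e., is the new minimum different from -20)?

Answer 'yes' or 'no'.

Old min = -20
Change: A[7] 35 -> -21
Changed element was NOT the min; min changes only if -21 < -20.
New min = -21; changed? yes

Answer: yes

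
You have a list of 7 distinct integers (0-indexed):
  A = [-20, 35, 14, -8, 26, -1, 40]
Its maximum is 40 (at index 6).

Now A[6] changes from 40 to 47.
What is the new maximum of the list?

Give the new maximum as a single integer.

Answer: 47

Derivation:
Old max = 40 (at index 6)
Change: A[6] 40 -> 47
Changed element WAS the max -> may need rescan.
  Max of remaining elements: 35
  New max = max(47, 35) = 47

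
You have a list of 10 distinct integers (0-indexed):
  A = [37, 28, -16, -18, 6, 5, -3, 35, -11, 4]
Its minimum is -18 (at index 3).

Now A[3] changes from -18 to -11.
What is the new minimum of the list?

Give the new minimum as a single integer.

Old min = -18 (at index 3)
Change: A[3] -18 -> -11
Changed element WAS the min. Need to check: is -11 still <= all others?
  Min of remaining elements: -16
  New min = min(-11, -16) = -16

Answer: -16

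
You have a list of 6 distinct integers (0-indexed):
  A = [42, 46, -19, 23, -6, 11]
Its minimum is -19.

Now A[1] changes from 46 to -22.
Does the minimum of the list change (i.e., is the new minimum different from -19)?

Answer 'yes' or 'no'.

Answer: yes

Derivation:
Old min = -19
Change: A[1] 46 -> -22
Changed element was NOT the min; min changes only if -22 < -19.
New min = -22; changed? yes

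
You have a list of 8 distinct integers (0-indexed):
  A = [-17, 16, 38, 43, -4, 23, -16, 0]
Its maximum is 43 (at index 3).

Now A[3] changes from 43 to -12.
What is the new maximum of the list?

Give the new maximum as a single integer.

Old max = 43 (at index 3)
Change: A[3] 43 -> -12
Changed element WAS the max -> may need rescan.
  Max of remaining elements: 38
  New max = max(-12, 38) = 38

Answer: 38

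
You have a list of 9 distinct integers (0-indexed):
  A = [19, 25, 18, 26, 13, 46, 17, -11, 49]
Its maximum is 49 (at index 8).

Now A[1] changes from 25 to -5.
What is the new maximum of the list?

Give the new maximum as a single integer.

Old max = 49 (at index 8)
Change: A[1] 25 -> -5
Changed element was NOT the old max.
  New max = max(old_max, new_val) = max(49, -5) = 49

Answer: 49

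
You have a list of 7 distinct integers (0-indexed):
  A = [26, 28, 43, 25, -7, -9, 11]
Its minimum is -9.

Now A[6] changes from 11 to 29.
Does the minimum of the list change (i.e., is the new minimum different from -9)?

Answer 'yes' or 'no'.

Old min = -9
Change: A[6] 11 -> 29
Changed element was NOT the min; min changes only if 29 < -9.
New min = -9; changed? no

Answer: no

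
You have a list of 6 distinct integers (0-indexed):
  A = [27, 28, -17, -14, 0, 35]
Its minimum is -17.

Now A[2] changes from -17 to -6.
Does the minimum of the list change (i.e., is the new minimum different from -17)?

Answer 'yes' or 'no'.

Answer: yes

Derivation:
Old min = -17
Change: A[2] -17 -> -6
Changed element was the min; new min must be rechecked.
New min = -14; changed? yes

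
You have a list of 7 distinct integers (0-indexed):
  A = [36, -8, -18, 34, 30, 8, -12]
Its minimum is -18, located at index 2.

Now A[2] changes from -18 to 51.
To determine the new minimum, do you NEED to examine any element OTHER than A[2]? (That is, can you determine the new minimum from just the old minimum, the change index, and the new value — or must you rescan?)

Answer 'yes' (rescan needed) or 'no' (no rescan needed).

Answer: yes

Derivation:
Old min = -18 at index 2
Change at index 2: -18 -> 51
Index 2 WAS the min and new value 51 > old min -18. Must rescan other elements to find the new min.
Needs rescan: yes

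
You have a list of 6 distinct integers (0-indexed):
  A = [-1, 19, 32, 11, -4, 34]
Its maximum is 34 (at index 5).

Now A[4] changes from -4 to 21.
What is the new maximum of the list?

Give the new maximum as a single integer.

Answer: 34

Derivation:
Old max = 34 (at index 5)
Change: A[4] -4 -> 21
Changed element was NOT the old max.
  New max = max(old_max, new_val) = max(34, 21) = 34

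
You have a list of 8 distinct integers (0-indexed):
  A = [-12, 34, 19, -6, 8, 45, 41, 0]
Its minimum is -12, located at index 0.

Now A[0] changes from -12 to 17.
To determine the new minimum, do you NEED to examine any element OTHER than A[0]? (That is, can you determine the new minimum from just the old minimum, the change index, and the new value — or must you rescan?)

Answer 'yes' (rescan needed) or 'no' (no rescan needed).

Old min = -12 at index 0
Change at index 0: -12 -> 17
Index 0 WAS the min and new value 17 > old min -12. Must rescan other elements to find the new min.
Needs rescan: yes

Answer: yes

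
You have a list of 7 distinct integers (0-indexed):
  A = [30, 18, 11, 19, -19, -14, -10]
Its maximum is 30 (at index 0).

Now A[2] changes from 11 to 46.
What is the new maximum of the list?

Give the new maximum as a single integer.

Old max = 30 (at index 0)
Change: A[2] 11 -> 46
Changed element was NOT the old max.
  New max = max(old_max, new_val) = max(30, 46) = 46

Answer: 46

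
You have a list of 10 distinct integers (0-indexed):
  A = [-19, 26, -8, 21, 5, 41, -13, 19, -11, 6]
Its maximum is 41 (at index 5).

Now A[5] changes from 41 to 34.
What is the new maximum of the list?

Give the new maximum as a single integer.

Old max = 41 (at index 5)
Change: A[5] 41 -> 34
Changed element WAS the max -> may need rescan.
  Max of remaining elements: 26
  New max = max(34, 26) = 34

Answer: 34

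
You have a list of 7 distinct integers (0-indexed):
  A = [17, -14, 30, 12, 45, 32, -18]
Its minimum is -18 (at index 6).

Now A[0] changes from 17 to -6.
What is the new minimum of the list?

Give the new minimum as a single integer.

Answer: -18

Derivation:
Old min = -18 (at index 6)
Change: A[0] 17 -> -6
Changed element was NOT the old min.
  New min = min(old_min, new_val) = min(-18, -6) = -18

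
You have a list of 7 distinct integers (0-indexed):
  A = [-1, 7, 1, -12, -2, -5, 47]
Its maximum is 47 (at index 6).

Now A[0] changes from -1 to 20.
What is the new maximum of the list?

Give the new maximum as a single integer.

Old max = 47 (at index 6)
Change: A[0] -1 -> 20
Changed element was NOT the old max.
  New max = max(old_max, new_val) = max(47, 20) = 47

Answer: 47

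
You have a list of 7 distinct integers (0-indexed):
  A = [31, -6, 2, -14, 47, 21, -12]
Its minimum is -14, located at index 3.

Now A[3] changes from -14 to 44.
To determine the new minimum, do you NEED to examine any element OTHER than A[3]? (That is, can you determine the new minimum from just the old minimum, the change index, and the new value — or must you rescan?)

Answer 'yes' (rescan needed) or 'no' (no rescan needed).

Old min = -14 at index 3
Change at index 3: -14 -> 44
Index 3 WAS the min and new value 44 > old min -14. Must rescan other elements to find the new min.
Needs rescan: yes

Answer: yes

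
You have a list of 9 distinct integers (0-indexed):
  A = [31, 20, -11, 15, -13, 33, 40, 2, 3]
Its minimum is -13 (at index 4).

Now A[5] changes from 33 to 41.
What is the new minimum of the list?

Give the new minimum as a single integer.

Old min = -13 (at index 4)
Change: A[5] 33 -> 41
Changed element was NOT the old min.
  New min = min(old_min, new_val) = min(-13, 41) = -13

Answer: -13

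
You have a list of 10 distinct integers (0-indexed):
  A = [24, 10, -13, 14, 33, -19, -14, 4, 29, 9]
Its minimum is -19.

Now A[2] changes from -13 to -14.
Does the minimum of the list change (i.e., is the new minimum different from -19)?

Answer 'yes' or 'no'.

Old min = -19
Change: A[2] -13 -> -14
Changed element was NOT the min; min changes only if -14 < -19.
New min = -19; changed? no

Answer: no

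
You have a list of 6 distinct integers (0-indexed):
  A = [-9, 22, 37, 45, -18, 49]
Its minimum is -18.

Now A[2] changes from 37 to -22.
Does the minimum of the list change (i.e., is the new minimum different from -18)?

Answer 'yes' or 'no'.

Old min = -18
Change: A[2] 37 -> -22
Changed element was NOT the min; min changes only if -22 < -18.
New min = -22; changed? yes

Answer: yes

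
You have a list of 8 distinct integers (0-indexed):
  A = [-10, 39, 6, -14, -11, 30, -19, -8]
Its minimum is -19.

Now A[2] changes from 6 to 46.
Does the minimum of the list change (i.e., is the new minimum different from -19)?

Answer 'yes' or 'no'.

Old min = -19
Change: A[2] 6 -> 46
Changed element was NOT the min; min changes only if 46 < -19.
New min = -19; changed? no

Answer: no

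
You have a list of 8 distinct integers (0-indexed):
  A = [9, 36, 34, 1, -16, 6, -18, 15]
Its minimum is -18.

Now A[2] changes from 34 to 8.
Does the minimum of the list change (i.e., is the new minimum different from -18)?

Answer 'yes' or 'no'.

Old min = -18
Change: A[2] 34 -> 8
Changed element was NOT the min; min changes only if 8 < -18.
New min = -18; changed? no

Answer: no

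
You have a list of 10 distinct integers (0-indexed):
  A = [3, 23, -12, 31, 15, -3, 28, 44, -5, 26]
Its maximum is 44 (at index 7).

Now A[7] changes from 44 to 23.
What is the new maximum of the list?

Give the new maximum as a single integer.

Old max = 44 (at index 7)
Change: A[7] 44 -> 23
Changed element WAS the max -> may need rescan.
  Max of remaining elements: 31
  New max = max(23, 31) = 31

Answer: 31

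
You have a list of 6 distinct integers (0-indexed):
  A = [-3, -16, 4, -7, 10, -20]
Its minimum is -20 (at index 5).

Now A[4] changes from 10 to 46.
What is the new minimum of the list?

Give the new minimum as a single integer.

Old min = -20 (at index 5)
Change: A[4] 10 -> 46
Changed element was NOT the old min.
  New min = min(old_min, new_val) = min(-20, 46) = -20

Answer: -20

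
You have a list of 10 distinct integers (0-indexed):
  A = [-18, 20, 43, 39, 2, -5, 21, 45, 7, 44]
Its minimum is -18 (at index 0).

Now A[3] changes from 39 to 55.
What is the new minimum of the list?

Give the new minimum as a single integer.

Old min = -18 (at index 0)
Change: A[3] 39 -> 55
Changed element was NOT the old min.
  New min = min(old_min, new_val) = min(-18, 55) = -18

Answer: -18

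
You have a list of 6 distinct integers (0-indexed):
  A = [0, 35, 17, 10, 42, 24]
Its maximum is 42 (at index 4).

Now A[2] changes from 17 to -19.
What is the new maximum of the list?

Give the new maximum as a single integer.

Answer: 42

Derivation:
Old max = 42 (at index 4)
Change: A[2] 17 -> -19
Changed element was NOT the old max.
  New max = max(old_max, new_val) = max(42, -19) = 42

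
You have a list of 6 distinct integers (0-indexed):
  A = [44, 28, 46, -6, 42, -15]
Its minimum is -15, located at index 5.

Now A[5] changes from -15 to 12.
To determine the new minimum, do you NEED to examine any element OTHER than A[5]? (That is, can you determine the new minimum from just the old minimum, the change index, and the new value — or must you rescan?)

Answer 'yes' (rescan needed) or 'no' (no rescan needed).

Old min = -15 at index 5
Change at index 5: -15 -> 12
Index 5 WAS the min and new value 12 > old min -15. Must rescan other elements to find the new min.
Needs rescan: yes

Answer: yes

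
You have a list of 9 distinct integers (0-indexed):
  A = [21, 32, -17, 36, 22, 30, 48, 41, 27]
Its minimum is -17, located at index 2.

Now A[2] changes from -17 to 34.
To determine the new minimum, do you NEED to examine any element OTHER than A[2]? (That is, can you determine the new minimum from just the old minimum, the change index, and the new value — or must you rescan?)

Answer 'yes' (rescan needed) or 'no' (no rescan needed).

Old min = -17 at index 2
Change at index 2: -17 -> 34
Index 2 WAS the min and new value 34 > old min -17. Must rescan other elements to find the new min.
Needs rescan: yes

Answer: yes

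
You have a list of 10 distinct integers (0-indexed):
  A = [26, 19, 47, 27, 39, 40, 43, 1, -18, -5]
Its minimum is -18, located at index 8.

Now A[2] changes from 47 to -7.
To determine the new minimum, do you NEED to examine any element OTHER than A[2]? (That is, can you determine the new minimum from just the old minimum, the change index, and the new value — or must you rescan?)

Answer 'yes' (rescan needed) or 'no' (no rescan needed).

Old min = -18 at index 8
Change at index 2: 47 -> -7
Index 2 was NOT the min. New min = min(-18, -7). No rescan of other elements needed.
Needs rescan: no

Answer: no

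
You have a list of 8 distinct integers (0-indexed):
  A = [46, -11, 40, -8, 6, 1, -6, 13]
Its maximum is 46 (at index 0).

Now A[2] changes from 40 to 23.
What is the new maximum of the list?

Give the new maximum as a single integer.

Old max = 46 (at index 0)
Change: A[2] 40 -> 23
Changed element was NOT the old max.
  New max = max(old_max, new_val) = max(46, 23) = 46

Answer: 46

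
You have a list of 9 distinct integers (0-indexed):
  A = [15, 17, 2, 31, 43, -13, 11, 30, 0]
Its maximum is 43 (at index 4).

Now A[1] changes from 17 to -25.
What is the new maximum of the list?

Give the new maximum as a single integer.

Old max = 43 (at index 4)
Change: A[1] 17 -> -25
Changed element was NOT the old max.
  New max = max(old_max, new_val) = max(43, -25) = 43

Answer: 43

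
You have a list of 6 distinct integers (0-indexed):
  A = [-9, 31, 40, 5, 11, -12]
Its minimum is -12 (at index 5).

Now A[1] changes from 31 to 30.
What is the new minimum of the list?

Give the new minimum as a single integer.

Old min = -12 (at index 5)
Change: A[1] 31 -> 30
Changed element was NOT the old min.
  New min = min(old_min, new_val) = min(-12, 30) = -12

Answer: -12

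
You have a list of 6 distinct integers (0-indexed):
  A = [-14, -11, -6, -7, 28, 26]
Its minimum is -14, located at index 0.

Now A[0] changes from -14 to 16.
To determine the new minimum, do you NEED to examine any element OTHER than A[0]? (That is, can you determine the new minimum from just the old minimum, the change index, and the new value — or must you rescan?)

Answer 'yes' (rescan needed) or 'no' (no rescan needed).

Old min = -14 at index 0
Change at index 0: -14 -> 16
Index 0 WAS the min and new value 16 > old min -14. Must rescan other elements to find the new min.
Needs rescan: yes

Answer: yes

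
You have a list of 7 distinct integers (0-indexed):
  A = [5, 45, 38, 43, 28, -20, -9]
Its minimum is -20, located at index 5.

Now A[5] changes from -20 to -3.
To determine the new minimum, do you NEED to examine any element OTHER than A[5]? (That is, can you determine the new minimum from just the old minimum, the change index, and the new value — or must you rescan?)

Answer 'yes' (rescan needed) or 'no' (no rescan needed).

Old min = -20 at index 5
Change at index 5: -20 -> -3
Index 5 WAS the min and new value -3 > old min -20. Must rescan other elements to find the new min.
Needs rescan: yes

Answer: yes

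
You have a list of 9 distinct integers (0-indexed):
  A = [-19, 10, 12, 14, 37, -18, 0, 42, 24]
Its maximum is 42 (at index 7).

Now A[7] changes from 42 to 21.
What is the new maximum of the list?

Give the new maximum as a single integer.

Answer: 37

Derivation:
Old max = 42 (at index 7)
Change: A[7] 42 -> 21
Changed element WAS the max -> may need rescan.
  Max of remaining elements: 37
  New max = max(21, 37) = 37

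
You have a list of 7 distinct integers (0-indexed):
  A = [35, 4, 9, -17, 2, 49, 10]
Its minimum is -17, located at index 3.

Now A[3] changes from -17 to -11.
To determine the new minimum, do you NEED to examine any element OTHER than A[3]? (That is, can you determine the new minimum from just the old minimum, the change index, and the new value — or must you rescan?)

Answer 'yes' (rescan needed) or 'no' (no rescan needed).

Old min = -17 at index 3
Change at index 3: -17 -> -11
Index 3 WAS the min and new value -11 > old min -17. Must rescan other elements to find the new min.
Needs rescan: yes

Answer: yes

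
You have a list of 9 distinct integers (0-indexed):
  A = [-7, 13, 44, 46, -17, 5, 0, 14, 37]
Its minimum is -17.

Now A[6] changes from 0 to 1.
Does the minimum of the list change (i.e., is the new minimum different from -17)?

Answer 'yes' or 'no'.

Old min = -17
Change: A[6] 0 -> 1
Changed element was NOT the min; min changes only if 1 < -17.
New min = -17; changed? no

Answer: no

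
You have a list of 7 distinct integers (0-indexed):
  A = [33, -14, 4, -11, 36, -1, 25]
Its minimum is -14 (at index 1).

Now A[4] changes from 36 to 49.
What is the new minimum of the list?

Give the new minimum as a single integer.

Answer: -14

Derivation:
Old min = -14 (at index 1)
Change: A[4] 36 -> 49
Changed element was NOT the old min.
  New min = min(old_min, new_val) = min(-14, 49) = -14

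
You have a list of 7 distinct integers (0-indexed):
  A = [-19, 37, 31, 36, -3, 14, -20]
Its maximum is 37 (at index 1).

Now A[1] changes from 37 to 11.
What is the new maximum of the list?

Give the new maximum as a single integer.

Answer: 36

Derivation:
Old max = 37 (at index 1)
Change: A[1] 37 -> 11
Changed element WAS the max -> may need rescan.
  Max of remaining elements: 36
  New max = max(11, 36) = 36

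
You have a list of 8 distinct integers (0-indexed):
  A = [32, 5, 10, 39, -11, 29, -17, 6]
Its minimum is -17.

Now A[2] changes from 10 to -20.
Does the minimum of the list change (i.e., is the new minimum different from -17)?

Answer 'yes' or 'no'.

Old min = -17
Change: A[2] 10 -> -20
Changed element was NOT the min; min changes only if -20 < -17.
New min = -20; changed? yes

Answer: yes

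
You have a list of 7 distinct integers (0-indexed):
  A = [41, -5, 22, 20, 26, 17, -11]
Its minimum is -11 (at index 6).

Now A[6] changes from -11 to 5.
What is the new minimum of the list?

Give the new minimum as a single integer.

Answer: -5

Derivation:
Old min = -11 (at index 6)
Change: A[6] -11 -> 5
Changed element WAS the min. Need to check: is 5 still <= all others?
  Min of remaining elements: -5
  New min = min(5, -5) = -5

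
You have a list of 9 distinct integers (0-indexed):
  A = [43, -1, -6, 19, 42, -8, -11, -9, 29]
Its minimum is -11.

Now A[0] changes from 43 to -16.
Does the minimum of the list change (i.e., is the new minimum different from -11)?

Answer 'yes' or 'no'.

Old min = -11
Change: A[0] 43 -> -16
Changed element was NOT the min; min changes only if -16 < -11.
New min = -16; changed? yes

Answer: yes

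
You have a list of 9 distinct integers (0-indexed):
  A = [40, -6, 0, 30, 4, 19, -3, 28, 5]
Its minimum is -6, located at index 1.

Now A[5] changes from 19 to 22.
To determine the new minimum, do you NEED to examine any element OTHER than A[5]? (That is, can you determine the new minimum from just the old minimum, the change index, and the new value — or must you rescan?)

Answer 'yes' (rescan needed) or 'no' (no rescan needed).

Old min = -6 at index 1
Change at index 5: 19 -> 22
Index 5 was NOT the min. New min = min(-6, 22). No rescan of other elements needed.
Needs rescan: no

Answer: no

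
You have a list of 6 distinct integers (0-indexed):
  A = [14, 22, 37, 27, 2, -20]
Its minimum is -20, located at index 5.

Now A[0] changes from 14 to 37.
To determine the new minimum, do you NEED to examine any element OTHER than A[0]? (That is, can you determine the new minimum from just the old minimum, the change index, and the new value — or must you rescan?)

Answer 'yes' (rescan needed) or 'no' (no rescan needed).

Answer: no

Derivation:
Old min = -20 at index 5
Change at index 0: 14 -> 37
Index 0 was NOT the min. New min = min(-20, 37). No rescan of other elements needed.
Needs rescan: no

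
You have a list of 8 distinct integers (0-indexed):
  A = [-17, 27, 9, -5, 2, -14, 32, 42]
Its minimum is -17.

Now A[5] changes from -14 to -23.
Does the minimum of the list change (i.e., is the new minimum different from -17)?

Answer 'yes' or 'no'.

Old min = -17
Change: A[5] -14 -> -23
Changed element was NOT the min; min changes only if -23 < -17.
New min = -23; changed? yes

Answer: yes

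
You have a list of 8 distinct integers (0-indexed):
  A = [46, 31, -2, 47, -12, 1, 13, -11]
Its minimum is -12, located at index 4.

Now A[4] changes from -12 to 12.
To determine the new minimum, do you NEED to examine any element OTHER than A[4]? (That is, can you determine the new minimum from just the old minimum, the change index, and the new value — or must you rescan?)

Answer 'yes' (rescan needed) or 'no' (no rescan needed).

Answer: yes

Derivation:
Old min = -12 at index 4
Change at index 4: -12 -> 12
Index 4 WAS the min and new value 12 > old min -12. Must rescan other elements to find the new min.
Needs rescan: yes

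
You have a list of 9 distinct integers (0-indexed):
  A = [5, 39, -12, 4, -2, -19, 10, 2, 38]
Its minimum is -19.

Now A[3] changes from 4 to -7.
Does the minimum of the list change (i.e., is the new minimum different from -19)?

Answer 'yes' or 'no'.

Answer: no

Derivation:
Old min = -19
Change: A[3] 4 -> -7
Changed element was NOT the min; min changes only if -7 < -19.
New min = -19; changed? no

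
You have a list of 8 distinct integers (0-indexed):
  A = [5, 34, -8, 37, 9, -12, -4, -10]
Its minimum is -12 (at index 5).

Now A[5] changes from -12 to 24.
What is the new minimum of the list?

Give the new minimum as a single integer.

Answer: -10

Derivation:
Old min = -12 (at index 5)
Change: A[5] -12 -> 24
Changed element WAS the min. Need to check: is 24 still <= all others?
  Min of remaining elements: -10
  New min = min(24, -10) = -10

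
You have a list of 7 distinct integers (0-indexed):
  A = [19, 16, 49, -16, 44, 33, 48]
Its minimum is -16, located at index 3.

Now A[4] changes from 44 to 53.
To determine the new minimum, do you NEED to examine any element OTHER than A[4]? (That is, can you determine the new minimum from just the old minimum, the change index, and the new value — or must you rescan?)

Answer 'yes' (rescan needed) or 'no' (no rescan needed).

Old min = -16 at index 3
Change at index 4: 44 -> 53
Index 4 was NOT the min. New min = min(-16, 53). No rescan of other elements needed.
Needs rescan: no

Answer: no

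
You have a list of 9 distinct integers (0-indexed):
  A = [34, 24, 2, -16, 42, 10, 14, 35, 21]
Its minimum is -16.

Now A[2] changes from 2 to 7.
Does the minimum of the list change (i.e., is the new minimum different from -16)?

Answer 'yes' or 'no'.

Answer: no

Derivation:
Old min = -16
Change: A[2] 2 -> 7
Changed element was NOT the min; min changes only if 7 < -16.
New min = -16; changed? no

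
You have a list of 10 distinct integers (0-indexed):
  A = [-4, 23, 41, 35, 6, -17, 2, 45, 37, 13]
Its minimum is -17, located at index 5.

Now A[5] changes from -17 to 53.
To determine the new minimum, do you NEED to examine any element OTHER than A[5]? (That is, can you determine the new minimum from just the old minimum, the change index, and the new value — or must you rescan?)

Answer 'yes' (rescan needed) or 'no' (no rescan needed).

Old min = -17 at index 5
Change at index 5: -17 -> 53
Index 5 WAS the min and new value 53 > old min -17. Must rescan other elements to find the new min.
Needs rescan: yes

Answer: yes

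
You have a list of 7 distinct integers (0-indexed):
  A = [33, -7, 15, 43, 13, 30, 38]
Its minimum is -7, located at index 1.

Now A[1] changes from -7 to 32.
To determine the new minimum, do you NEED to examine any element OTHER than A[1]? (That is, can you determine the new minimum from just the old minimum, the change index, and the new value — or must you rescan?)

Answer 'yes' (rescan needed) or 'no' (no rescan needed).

Old min = -7 at index 1
Change at index 1: -7 -> 32
Index 1 WAS the min and new value 32 > old min -7. Must rescan other elements to find the new min.
Needs rescan: yes

Answer: yes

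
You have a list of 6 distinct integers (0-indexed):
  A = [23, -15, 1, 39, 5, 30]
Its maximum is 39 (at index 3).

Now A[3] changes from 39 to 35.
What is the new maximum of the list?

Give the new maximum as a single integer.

Old max = 39 (at index 3)
Change: A[3] 39 -> 35
Changed element WAS the max -> may need rescan.
  Max of remaining elements: 30
  New max = max(35, 30) = 35

Answer: 35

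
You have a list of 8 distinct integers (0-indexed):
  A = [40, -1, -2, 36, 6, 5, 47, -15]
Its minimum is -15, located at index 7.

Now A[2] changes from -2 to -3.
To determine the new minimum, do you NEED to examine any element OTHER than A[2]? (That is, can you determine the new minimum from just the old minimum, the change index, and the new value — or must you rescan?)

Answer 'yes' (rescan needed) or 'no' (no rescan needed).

Old min = -15 at index 7
Change at index 2: -2 -> -3
Index 2 was NOT the min. New min = min(-15, -3). No rescan of other elements needed.
Needs rescan: no

Answer: no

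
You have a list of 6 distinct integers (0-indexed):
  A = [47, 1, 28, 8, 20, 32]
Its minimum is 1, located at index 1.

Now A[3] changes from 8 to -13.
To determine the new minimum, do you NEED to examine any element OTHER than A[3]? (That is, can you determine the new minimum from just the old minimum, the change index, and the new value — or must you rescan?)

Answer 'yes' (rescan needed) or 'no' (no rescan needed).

Old min = 1 at index 1
Change at index 3: 8 -> -13
Index 3 was NOT the min. New min = min(1, -13). No rescan of other elements needed.
Needs rescan: no

Answer: no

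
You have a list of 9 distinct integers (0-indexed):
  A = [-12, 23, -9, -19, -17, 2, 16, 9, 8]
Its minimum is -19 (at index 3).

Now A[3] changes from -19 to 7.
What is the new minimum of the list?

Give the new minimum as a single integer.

Answer: -17

Derivation:
Old min = -19 (at index 3)
Change: A[3] -19 -> 7
Changed element WAS the min. Need to check: is 7 still <= all others?
  Min of remaining elements: -17
  New min = min(7, -17) = -17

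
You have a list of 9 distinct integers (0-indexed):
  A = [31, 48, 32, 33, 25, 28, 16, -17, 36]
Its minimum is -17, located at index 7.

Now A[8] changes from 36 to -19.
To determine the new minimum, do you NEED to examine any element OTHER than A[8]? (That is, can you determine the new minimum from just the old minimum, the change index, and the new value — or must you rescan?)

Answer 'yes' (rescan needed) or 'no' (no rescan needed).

Old min = -17 at index 7
Change at index 8: 36 -> -19
Index 8 was NOT the min. New min = min(-17, -19). No rescan of other elements needed.
Needs rescan: no

Answer: no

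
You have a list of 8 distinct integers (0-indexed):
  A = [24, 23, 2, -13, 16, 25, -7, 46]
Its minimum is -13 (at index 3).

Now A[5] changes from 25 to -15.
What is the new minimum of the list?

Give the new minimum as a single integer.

Answer: -15

Derivation:
Old min = -13 (at index 3)
Change: A[5] 25 -> -15
Changed element was NOT the old min.
  New min = min(old_min, new_val) = min(-13, -15) = -15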